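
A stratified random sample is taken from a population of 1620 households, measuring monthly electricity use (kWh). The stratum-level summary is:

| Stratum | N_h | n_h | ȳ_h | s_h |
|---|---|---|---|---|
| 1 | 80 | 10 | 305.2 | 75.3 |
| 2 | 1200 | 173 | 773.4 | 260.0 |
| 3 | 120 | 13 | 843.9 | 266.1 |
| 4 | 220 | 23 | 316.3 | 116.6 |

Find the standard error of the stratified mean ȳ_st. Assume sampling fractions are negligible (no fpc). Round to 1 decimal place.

V̂(ȳ_st) = Σ W_h² s_h²/n_h, with W_h = N_h/N and N = 1620:
  stratum 1: (80/1620)²·75.3²/10 = 1.38274
  stratum 2: (1200/1620)²·260.0²/173 = 214.404
  stratum 3: (120/1620)²·266.1²/13 = 29.8868
  stratum 4: (220/1620)²·116.6²/23 = 10.9015
V̂(ȳ_st) = 256.575
SE(ȳ_st) = √256.575 = 16.018

SE(ȳ_st) ≈ 16.0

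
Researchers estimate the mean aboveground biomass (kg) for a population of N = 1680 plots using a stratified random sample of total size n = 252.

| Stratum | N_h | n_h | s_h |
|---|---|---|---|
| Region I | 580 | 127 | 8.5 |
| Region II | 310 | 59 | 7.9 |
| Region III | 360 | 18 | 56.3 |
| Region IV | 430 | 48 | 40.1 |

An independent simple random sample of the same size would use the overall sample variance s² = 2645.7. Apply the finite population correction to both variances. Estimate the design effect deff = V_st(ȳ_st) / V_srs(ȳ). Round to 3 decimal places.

deff ≈ 1.088

V̂(ȳ_st) = Σ W_h² (1 − n_h/N_h) s_h²/n_h, with W_h = N_h/N and N = 1680:
  stratum Region I: (580/1680)²·(1 − 127/580)·8.5²/127 = 0.0529592
  stratum Region II: (310/1680)²·(1 − 59/310)·7.9²/59 = 0.0291621
  stratum Region III: (360/1680)²·(1 − 18/360)·56.3²/18 = 7.68165
  stratum Region IV: (430/1680)²·(1 − 48/430)·40.1²/48 = 1.94967
V_st = 9.71344
V_srs = (1 − 252/1680)·2645.7/252 = 8.92399
deff = V_st / V_srs = 9.71344/8.92399 = 1.0885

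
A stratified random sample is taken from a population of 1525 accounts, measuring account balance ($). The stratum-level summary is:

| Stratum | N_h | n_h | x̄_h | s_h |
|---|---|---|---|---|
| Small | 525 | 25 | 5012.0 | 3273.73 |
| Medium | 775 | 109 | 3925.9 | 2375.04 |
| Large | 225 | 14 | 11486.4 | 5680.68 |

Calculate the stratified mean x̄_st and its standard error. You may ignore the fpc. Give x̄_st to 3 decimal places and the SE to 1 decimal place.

x̄_st = Σ W_h x̄_h = (525·5012.0 + 775·3925.9 + 225·11486.4)/1525 = 5415.28689
V̂(x̄_st) = Σ W_h² s_h²/n_h, with W_h = N_h/N and N = 1525:
  stratum Small: (525/1525)²·3273.73²/25 = 50807.1
  stratum Medium: (775/1525)²·2375.04²/109 = 13365.3
  stratum Large: (225/1525)²·5680.68²/14 = 50176.2
V̂(x̄_st) = 114349
SE(x̄_st) = √114349 = 338.155

x̄_st ≈ 5415.287, SE ≈ 338.2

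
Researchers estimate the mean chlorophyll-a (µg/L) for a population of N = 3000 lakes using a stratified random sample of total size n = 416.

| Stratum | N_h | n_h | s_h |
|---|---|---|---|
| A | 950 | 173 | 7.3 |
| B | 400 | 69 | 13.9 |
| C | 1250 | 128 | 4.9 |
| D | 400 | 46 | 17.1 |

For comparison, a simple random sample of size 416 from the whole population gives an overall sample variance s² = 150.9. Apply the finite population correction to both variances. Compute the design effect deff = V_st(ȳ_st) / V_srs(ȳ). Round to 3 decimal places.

deff ≈ 0.626

V̂(ȳ_st) = Σ W_h² (1 − n_h/N_h) s_h²/n_h, with W_h = N_h/N and N = 3000:
  stratum A: (950/3000)²·(1 − 173/950)·7.3²/173 = 0.025264
  stratum B: (400/3000)²·(1 − 69/400)·13.9²/69 = 0.0411932
  stratum C: (1250/3000)²·(1 − 128/1250)·4.9²/128 = 0.0292309
  stratum D: (400/3000)²·(1 − 46/400)·17.1²/46 = 0.100013
V_st = 0.195701
V_srs = (1 − 416/3000)·150.9/416 = 0.31244
deff = V_st / V_srs = 0.195701/0.31244 = 0.6264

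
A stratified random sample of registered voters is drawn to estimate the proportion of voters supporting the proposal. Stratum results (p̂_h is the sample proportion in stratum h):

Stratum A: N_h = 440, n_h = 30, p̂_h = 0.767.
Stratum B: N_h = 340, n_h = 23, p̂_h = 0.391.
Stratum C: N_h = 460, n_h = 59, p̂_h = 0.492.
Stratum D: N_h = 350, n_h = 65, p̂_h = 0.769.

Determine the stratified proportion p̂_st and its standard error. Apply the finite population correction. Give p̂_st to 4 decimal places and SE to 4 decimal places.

p̂_st ≈ 0.6075, SE ≈ 0.0364

N = 1590; stratum weights W_h = N_h/N.
p̂_st = Σ W_h p̂_h = (440·0.767 + 340·0.391 + 460·0.492 + 350·0.769)/1590 = 0.60748
V̂(p̂_st) = Σ W_h² (1 − n_h/N_h) p̂_h(1−p̂_h)/(n_h−1):
  stratum A: (440/1590)²·(1 − 30/440)·0.767·0.233/29 = 0.00043974
  stratum B: (340/1590)²·(1 − 23/340)·0.391·0.609/22 = 0.00046144
  stratum C: (460/1590)²·(1 − 59/460)·0.492·0.508/58 = 0.000314419
  stratum D: (350/1590)²·(1 − 65/350)·0.769·0.231/64 = 0.000109516
V̂(p̂_st) = 0.00132511; SE = √V̂ = 0.0364021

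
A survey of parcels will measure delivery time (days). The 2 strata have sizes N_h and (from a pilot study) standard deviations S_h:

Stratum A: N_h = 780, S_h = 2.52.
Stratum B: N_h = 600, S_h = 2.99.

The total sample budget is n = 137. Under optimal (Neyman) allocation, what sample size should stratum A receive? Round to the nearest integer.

Neyman allocation: n_h = n · N_h S_h / Σ N_i S_i, with n = 137.
  stratum A: N_h·S_h = 780·2.52 = 1965.60
  stratum B: N_h·S_h = 600·2.99 = 1794.00
Σ N_h S_h = 3759.60
n for stratum A = 137·1965.60/3759.60 = 71.627 → 72

72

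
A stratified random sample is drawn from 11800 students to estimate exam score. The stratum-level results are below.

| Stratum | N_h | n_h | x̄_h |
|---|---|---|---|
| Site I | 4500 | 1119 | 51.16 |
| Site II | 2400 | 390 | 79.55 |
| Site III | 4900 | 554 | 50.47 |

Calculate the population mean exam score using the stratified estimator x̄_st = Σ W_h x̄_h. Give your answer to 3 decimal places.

N = Σ N_h = 11800. Stratum weights W_h = N_h/N.
x̄_st = (4500·51.16 + 2400·79.55 + 4900·50.47) / 11800 = 56.64771

x̄_st ≈ 56.648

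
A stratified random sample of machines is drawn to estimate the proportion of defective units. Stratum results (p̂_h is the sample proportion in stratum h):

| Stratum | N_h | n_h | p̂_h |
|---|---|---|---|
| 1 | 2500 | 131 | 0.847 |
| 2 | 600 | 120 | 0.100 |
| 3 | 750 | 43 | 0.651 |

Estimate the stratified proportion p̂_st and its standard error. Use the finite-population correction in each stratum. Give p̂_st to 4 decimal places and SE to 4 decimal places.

N = 3850; stratum weights W_h = N_h/N.
p̂_st = Σ W_h p̂_h = (2500·0.847 + 600·0.100 + 750·0.651)/3850 = 0.69240
V̂(p̂_st) = Σ W_h² (1 − n_h/N_h) p̂_h(1−p̂_h)/(n_h−1):
  stratum 1: (2500/3850)²·(1 − 131/2500)·0.847·0.153/130 = 0.000398304
  stratum 2: (600/3850)²·(1 − 120/600)·0.100·0.900/119 = 1.46949e-05
  stratum 3: (750/3850)²·(1 − 43/750)·0.651·0.349/42 = 0.000193516
V̂(p̂_st) = 0.000606515; SE = √V̂ = 0.0246275

p̂_st ≈ 0.6924, SE ≈ 0.0246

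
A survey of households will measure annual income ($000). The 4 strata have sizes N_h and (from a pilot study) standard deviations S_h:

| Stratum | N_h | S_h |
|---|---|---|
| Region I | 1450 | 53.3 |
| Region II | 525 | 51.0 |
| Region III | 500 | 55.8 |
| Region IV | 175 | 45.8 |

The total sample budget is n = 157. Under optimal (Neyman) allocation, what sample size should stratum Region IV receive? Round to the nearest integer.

Neyman allocation: n_h = n · N_h S_h / Σ N_i S_i, with n = 157.
  stratum Region I: N_h·S_h = 1450·53.3 = 77285.00
  stratum Region II: N_h·S_h = 525·51.0 = 26775.00
  stratum Region III: N_h·S_h = 500·55.8 = 27900.00
  stratum Region IV: N_h·S_h = 175·45.8 = 8015.00
Σ N_h S_h = 139975.00
n for stratum Region IV = 157·8015.00/139975.00 = 8.990 → 9

9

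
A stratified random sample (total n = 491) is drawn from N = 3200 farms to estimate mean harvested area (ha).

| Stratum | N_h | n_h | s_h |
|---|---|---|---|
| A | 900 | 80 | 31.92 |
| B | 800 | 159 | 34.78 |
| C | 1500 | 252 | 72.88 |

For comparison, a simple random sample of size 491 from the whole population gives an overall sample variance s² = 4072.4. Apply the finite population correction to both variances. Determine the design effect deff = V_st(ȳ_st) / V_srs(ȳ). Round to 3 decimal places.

deff ≈ 0.734

V̂(ȳ_st) = Σ W_h² (1 − n_h/N_h) s_h²/n_h, with W_h = N_h/N and N = 3200:
  stratum A: (900/3200)²·(1 − 80/900)·31.92²/80 = 0.917893
  stratum B: (800/3200)²·(1 − 159/800)·34.78²/159 = 0.380987
  stratum C: (1500/3200)²·(1 − 252/1500)·72.88²/252 = 3.8532
V_st = 5.15208
V_srs = (1 − 491/3200)·4072.4/491 = 7.02147
deff = V_st / V_srs = 5.15208/7.02147 = 0.7338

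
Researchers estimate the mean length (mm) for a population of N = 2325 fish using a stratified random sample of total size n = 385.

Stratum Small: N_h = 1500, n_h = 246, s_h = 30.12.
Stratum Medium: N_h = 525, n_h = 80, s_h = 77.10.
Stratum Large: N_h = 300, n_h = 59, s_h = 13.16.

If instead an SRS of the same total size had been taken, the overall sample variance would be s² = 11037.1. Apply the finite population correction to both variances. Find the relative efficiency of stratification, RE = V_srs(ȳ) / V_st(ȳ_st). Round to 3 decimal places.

V̂(ȳ_st) = Σ W_h² (1 − n_h/N_h) s_h²/n_h, with W_h = N_h/N and N = 2325:
  stratum Small: (1500/2325)²·(1 − 246/1500)·30.12²/246 = 1.28327
  stratum Medium: (525/2325)²·(1 − 80/525)·77.10²/80 = 3.21138
  stratum Large: (300/2325)²·(1 − 59/300)·13.16²/59 = 0.0392602
V_st = 4.53391
V_srs = (1 − 385/2325)·11037.1/385 = 23.9207
Relative efficiency = V_srs / V_st = 23.9207/4.53391 = 5.2759

RE ≈ 5.276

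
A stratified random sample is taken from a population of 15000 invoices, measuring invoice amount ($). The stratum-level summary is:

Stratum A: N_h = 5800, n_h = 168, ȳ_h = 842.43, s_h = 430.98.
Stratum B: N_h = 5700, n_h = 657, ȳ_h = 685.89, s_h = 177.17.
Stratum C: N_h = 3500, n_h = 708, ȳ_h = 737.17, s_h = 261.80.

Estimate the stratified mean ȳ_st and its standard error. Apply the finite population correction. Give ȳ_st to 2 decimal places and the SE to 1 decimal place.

ȳ_st ≈ 758.38, SE ≈ 13.1

ȳ_st = Σ W_h ȳ_h = (5800·842.43 + 5700·685.89 + 3500·737.17)/15000 = 758.38413
V̂(ȳ_st) = Σ W_h² (1 − n_h/N_h) s_h²/n_h, with W_h = N_h/N and N = 15000:
  stratum A: (5800/15000)²·(1 − 168/5800)·430.98²/168 = 160.514
  stratum B: (5700/15000)²·(1 − 657/5700)·177.17²/657 = 6.10374
  stratum C: (3500/15000)²·(1 − 708/3500)·261.80²/708 = 4.20443
V̂(ȳ_st) = 170.822
SE(ȳ_st) = √170.822 = 13.0699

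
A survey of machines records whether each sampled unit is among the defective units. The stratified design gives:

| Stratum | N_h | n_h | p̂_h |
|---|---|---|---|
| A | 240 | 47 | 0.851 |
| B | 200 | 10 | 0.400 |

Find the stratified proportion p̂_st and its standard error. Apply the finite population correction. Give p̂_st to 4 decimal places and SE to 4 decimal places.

N = 440; stratum weights W_h = N_h/N.
p̂_st = Σ W_h p̂_h = (240·0.851 + 200·0.400)/440 = 0.64600
V̂(p̂_st) = Σ W_h² (1 − n_h/N_h) p̂_h(1−p̂_h)/(n_h−1):
  stratum A: (240/440)²·(1 − 47/240)·0.851·0.149/46 = 0.00065951
  stratum B: (200/440)²·(1 − 10/200)·0.400·0.600/9 = 0.00523416
V̂(p̂_st) = 0.00589367; SE = √V̂ = 0.0767702

p̂_st ≈ 0.6460, SE ≈ 0.0768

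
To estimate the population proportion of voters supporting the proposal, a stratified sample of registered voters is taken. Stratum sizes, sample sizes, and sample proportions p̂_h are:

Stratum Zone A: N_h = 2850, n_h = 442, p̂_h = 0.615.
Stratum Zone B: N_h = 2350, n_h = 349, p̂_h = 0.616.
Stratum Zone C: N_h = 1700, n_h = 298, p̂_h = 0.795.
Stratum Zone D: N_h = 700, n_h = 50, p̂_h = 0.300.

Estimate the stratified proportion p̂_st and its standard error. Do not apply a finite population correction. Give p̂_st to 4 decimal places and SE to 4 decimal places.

p̂_st ≈ 0.6266, SE ≈ 0.0143

N = 7600; stratum weights W_h = N_h/N.
p̂_st = Σ W_h p̂_h = (2850·0.615 + 2350·0.616 + 1700·0.795 + 700·0.300)/7600 = 0.62656
V̂(p̂_st) = Σ W_h² p̂_h(1−p̂_h)/(n_h−1):
  stratum Zone A: (2850/7600)²·0.615·0.385/441 = 7.55022e-05
  stratum Zone B: (2350/7600)²·0.616·0.384/348 = 6.49892e-05
  stratum Zone C: (1700/7600)²·0.795·0.205/297 = 2.74559e-05
  stratum Zone D: (700/7600)²·0.300·0.700/49 = 3.63573e-05
V̂(p̂_st) = 0.000204305; SE = √V̂ = 0.0142935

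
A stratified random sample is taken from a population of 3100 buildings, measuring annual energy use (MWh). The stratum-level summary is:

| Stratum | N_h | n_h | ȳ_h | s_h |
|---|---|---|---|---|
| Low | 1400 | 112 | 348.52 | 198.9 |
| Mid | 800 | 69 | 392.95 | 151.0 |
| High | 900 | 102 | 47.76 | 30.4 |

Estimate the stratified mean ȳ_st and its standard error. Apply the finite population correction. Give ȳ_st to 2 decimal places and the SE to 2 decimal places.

ȳ_st = Σ W_h ȳ_h = (1400·348.52 + 800·392.95 + 900·47.76)/3100 = 272.66839
V̂(ȳ_st) = Σ W_h² (1 − n_h/N_h) s_h²/n_h, with W_h = N_h/N and N = 3100:
  stratum Low: (1400/3100)²·(1 − 112/1400)·198.9²/112 = 66.2784
  stratum Mid: (800/3100)²·(1 − 69/800)·151.0²/69 = 20.1089
  stratum High: (900/3100)²·(1 − 102/900)·30.4²/102 = 0.677125
V̂(ȳ_st) = 87.0645
SE(ȳ_st) = √87.0645 = 9.33083

ȳ_st ≈ 272.67, SE ≈ 9.33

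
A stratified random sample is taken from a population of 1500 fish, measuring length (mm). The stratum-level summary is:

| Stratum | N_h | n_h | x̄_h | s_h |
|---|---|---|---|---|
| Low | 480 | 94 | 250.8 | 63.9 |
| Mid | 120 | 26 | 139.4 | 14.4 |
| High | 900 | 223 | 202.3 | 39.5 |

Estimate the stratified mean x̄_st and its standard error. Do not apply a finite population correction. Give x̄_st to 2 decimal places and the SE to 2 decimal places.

x̄_st = Σ W_h x̄_h = (480·250.8 + 120·139.4 + 900·202.3)/1500 = 212.78800
V̂(x̄_st) = Σ W_h² s_h²/n_h, with W_h = N_h/N and N = 1500:
  stratum Low: (480/1500)²·63.9²/94 = 4.44809
  stratum Mid: (120/1500)²·14.4²/26 = 0.0510425
  stratum High: (900/1500)²·39.5²/223 = 2.51879
V̂(x̄_st) = 7.01792
SE(x̄_st) = √7.01792 = 2.64914

x̄_st ≈ 212.79, SE ≈ 2.65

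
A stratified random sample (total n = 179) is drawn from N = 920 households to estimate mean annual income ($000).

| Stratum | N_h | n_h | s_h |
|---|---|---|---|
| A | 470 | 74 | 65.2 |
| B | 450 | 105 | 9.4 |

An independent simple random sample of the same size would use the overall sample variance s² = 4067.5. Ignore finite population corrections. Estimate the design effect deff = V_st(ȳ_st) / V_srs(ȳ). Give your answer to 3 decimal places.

V̂(ȳ_st) = Σ W_h² s_h²/n_h, with W_h = N_h/N and N = 920:
  stratum A: (470/920)²·65.2²/74 = 14.9928
  stratum B: (450/920)²·9.4²/105 = 0.201333
V_st = 15.1942
V_srs = s²/n = 4067.5/179 = 22.7235
deff = V_st / V_srs = 15.1942/22.7235 = 0.6687

deff ≈ 0.669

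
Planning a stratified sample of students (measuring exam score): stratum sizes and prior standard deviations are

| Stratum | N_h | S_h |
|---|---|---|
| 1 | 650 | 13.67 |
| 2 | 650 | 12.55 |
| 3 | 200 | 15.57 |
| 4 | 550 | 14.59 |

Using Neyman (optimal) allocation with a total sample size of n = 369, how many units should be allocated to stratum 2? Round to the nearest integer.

107

Neyman allocation: n_h = n · N_h S_h / Σ N_i S_i, with n = 369.
  stratum 1: N_h·S_h = 650·13.67 = 8885.50
  stratum 2: N_h·S_h = 650·12.55 = 8157.50
  stratum 3: N_h·S_h = 200·15.57 = 3114.00
  stratum 4: N_h·S_h = 550·14.59 = 8024.50
Σ N_h S_h = 28181.50
n for stratum 2 = 369·8157.50/28181.50 = 106.812 → 107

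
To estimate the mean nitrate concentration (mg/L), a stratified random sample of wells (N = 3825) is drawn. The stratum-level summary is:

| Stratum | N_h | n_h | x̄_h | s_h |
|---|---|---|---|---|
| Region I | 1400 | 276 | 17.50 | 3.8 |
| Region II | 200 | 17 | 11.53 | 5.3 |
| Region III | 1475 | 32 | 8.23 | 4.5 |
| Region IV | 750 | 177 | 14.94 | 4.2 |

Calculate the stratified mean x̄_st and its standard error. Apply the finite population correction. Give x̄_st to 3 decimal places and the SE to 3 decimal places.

x̄_st ≈ 13.111, SE ≈ 0.324

x̄_st = Σ W_h x̄_h = (1400·17.50 + 200·11.53 + 1475·8.23 + 750·14.94)/3825 = 13.11118
V̂(x̄_st) = Σ W_h² (1 − n_h/N_h) s_h²/n_h, with W_h = N_h/N and N = 3825:
  stratum Region I: (1400/3825)²·(1 − 276/1400)·3.8²/276 = 0.00562716
  stratum Region II: (200/3825)²·(1 − 17/200)·5.3²/17 = 0.00413353
  stratum Region III: (1475/3825)²·(1 − 32/1475)·4.5²/32 = 0.0920599
  stratum Region IV: (750/3825)²·(1 − 177/750)·4.2²/177 = 0.00292737
V̂(x̄_st) = 0.104748
SE(x̄_st) = √0.104748 = 0.323648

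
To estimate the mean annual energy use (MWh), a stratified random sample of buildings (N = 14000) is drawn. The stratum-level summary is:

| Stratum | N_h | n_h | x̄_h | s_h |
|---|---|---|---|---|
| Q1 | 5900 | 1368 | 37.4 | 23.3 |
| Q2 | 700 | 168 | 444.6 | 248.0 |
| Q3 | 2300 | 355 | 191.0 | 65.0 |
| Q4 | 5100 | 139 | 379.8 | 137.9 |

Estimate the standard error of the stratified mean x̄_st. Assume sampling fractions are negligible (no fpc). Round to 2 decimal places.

SE(x̄_st) ≈ 4.41

V̂(x̄_st) = Σ W_h² s_h²/n_h, with W_h = N_h/N and N = 14000:
  stratum Q1: (5900/14000)²·23.3²/1368 = 0.0704813
  stratum Q2: (700/14000)²·248.0²/168 = 0.915238
  stratum Q3: (2300/14000)²·65.0²/355 = 0.321217
  stratum Q4: (5100/14000)²·137.9²/139 = 18.1551
V̂(x̄_st) = 19.462
SE(x̄_st) = √19.462 = 4.41158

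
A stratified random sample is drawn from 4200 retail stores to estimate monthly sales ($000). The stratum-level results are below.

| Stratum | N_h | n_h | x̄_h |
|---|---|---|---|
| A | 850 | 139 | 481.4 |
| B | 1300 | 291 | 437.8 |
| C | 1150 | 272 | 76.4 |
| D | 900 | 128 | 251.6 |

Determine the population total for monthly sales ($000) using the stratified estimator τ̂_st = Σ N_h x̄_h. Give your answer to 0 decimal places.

τ̂_st ≈ 1292630

τ̂_st = Σ N_h x̄_h = 850·481.4 + 1300·437.8 + 1150·76.4 + 900·251.6 = 1292630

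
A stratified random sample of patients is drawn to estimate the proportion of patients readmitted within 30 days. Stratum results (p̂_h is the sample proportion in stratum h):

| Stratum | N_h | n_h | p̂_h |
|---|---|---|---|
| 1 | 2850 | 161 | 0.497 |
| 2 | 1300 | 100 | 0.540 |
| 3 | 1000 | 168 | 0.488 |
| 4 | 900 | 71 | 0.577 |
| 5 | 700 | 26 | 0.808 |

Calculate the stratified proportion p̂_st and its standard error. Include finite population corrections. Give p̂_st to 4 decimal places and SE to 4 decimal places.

N = 6750; stratum weights W_h = N_h/N.
p̂_st = Σ W_h p̂_h = (2850·0.497 + 1300·0.540 + 1000·0.488 + 900·0.577 + 700·0.808)/6750 = 0.54687
V̂(p̂_st) = Σ W_h² (1 − n_h/N_h) p̂_h(1−p̂_h)/(n_h−1):
  stratum 1: (2850/6750)²·(1 − 161/2850)·0.497·0.503/160 = 0.000262804
  stratum 2: (1300/6750)²·(1 − 100/1300)·0.540·0.460/99 = 8.5908e-05
  stratum 3: (1000/6750)²·(1 − 168/1000)·0.488·0.512/167 = 2.73205e-05
  stratum 4: (900/6750)²·(1 − 71/900)·0.577·0.423/70 = 5.70963e-05
  stratum 5: (700/6750)²·(1 − 26/700)·0.808·0.192/25 = 6.42574e-05
V̂(p̂_st) = 0.000497386; SE = √V̂ = 0.0223022

p̂_st ≈ 0.5469, SE ≈ 0.0223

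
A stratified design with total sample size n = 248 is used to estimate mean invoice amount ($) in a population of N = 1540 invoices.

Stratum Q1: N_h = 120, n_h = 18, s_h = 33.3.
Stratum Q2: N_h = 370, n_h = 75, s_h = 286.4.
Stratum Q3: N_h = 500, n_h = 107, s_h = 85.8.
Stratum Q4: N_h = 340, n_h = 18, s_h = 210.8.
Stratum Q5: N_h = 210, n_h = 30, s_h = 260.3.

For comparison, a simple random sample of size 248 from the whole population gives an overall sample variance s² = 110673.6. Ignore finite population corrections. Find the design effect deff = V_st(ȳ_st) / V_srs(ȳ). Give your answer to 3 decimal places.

deff ≈ 0.522

V̂(ȳ_st) = Σ W_h² s_h²/n_h, with W_h = N_h/N and N = 1540:
  stratum Q1: (120/1540)²·33.3²/18 = 0.374056
  stratum Q2: (370/1540)²·286.4²/75 = 63.1316
  stratum Q3: (500/1540)²·85.8²/107 = 7.25253
  stratum Q4: (340/1540)²·210.8²/18 = 120.333
  stratum Q5: (210/1540)²·260.3²/30 = 41.9976
V_st = 233.089
V_srs = s²/n = 110673.6/248 = 446.265
deff = V_st / V_srs = 233.089/446.265 = 0.5223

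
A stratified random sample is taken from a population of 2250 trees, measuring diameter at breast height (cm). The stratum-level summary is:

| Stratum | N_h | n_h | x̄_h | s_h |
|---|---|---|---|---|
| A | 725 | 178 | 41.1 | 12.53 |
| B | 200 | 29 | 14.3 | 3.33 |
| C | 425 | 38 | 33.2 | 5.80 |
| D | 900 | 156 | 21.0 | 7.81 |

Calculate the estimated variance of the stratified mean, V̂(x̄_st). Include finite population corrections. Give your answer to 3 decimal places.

V̂(x̄_st) = Σ W_h² (1 − n_h/N_h) s_h²/n_h, with W_h = N_h/N and N = 2250:
  stratum A: (725/2250)²·(1 − 178/725)·12.53²/178 = 0.0690943
  stratum B: (200/2250)²·(1 − 29/200)·3.33²/29 = 0.00258316
  stratum C: (425/2250)²·(1 − 38/425)·5.80²/38 = 0.0287612
  stratum D: (900/2250)²·(1 − 156/900)·7.81²/156 = 0.0517164
V̂(x̄_st) = 0.152155

V̂(x̄_st) ≈ 0.152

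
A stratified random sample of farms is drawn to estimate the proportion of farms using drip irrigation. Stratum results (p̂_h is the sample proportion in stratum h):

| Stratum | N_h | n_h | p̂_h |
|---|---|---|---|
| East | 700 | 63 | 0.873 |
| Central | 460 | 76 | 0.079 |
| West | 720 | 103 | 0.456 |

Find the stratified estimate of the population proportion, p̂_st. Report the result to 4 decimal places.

N = 1880; stratum weights W_h = N_h/N.
p̂_st = Σ W_h p̂_h = (700·0.873 + 460·0.079 + 720·0.456)/1880 = 0.51902

p̂_st ≈ 0.5190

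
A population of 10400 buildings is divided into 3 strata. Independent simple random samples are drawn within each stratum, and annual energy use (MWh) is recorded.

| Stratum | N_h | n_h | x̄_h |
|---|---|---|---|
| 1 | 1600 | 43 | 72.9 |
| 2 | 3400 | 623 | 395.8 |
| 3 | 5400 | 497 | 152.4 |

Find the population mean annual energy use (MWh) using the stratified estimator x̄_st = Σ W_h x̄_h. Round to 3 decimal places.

N = Σ N_h = 10400. Stratum weights W_h = N_h/N.
x̄_st = (1600·72.9 + 3400·395.8 + 5400·152.4) / 10400 = 219.74231

x̄_st ≈ 219.742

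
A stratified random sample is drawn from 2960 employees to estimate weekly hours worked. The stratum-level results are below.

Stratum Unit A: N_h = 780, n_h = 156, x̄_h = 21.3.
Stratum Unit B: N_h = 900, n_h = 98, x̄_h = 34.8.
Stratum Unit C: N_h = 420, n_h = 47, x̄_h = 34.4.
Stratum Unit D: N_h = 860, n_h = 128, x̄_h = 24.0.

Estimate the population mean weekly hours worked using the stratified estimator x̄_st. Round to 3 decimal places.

N = Σ N_h = 2960. Stratum weights W_h = N_h/N.
x̄_st = (780·21.3 + 900·34.8 + 420·34.4 + 860·24.0) / 2960 = 28.04797

x̄_st ≈ 28.048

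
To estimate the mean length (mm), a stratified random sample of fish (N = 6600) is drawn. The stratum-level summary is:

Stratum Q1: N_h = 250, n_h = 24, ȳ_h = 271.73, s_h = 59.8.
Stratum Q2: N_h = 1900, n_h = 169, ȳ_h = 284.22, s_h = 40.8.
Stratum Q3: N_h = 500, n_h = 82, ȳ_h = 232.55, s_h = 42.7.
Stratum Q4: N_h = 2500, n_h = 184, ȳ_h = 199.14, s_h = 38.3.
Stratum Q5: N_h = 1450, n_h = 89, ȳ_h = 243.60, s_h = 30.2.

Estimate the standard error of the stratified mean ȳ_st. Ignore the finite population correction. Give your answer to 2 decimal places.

V̂(ȳ_st) = Σ W_h² s_h²/n_h, with W_h = N_h/N and N = 6600:
  stratum Q1: (250/6600)²·59.8²/24 = 0.213788
  stratum Q2: (1900/6600)²·40.8²/169 = 0.816306
  stratum Q3: (500/6600)²·42.7²/82 = 0.127613
  stratum Q4: (2500/6600)²·38.3²/184 = 1.14386
  stratum Q5: (1450/6600)²·30.2²/89 = 0.49462
V̂(ȳ_st) = 2.79618
SE(ȳ_st) = √2.79618 = 1.67218

SE(ȳ_st) ≈ 1.67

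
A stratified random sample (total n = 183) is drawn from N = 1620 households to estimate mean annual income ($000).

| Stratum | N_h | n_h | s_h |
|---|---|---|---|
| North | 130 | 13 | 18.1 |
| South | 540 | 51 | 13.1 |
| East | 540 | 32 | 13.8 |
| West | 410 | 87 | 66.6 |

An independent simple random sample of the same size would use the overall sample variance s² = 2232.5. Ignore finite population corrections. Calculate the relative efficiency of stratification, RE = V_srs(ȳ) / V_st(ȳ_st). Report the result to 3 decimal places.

V̂(ȳ_st) = Σ W_h² s_h²/n_h, with W_h = N_h/N and N = 1620:
  stratum North: (130/1620)²·18.1²/13 = 0.162282
  stratum South: (540/1620)²·13.1²/51 = 0.373878
  stratum East: (540/1620)²·13.8²/32 = 0.66125
  stratum West: (410/1620)²·66.6²/87 = 3.26563
V_st = 4.46304
V_srs = s²/n = 2232.5/183 = 12.1995
Relative efficiency = V_srs / V_st = 12.1995/4.46304 = 2.7334

RE ≈ 2.733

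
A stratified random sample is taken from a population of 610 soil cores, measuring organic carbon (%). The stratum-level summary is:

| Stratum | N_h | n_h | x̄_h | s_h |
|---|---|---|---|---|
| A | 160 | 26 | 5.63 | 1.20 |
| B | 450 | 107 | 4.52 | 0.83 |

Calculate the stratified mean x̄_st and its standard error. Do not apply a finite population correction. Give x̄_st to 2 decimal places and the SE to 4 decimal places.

x̄_st = Σ W_h x̄_h = (160·5.63 + 450·4.52)/610 = 4.81115
V̂(x̄_st) = Σ W_h² s_h²/n_h, with W_h = N_h/N and N = 610:
  stratum A: (160/610)²·1.20²/26 = 0.00381039
  stratum B: (450/610)²·0.83²/107 = 0.00350379
V̂(x̄_st) = 0.00731418
SE(x̄_st) = √0.00731418 = 0.085523

x̄_st ≈ 4.81, SE ≈ 0.0855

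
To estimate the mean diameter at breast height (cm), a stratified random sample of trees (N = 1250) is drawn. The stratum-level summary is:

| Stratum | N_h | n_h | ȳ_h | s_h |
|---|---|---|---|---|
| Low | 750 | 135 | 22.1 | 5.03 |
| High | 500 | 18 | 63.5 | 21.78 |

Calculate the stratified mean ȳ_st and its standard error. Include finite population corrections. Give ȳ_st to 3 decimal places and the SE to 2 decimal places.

ȳ_st ≈ 38.660, SE ≈ 2.03

ȳ_st = Σ W_h ȳ_h = (750·22.1 + 500·63.5)/1250 = 38.66000
V̂(ȳ_st) = Σ W_h² (1 − n_h/N_h) s_h²/n_h, with W_h = N_h/N and N = 1250:
  stratum Low: (750/1250)²·(1 − 135/750)·5.03²/135 = 0.0553246
  stratum High: (500/1250)²·(1 − 18/500)·21.78²/18 = 4.06481
V̂(ȳ_st) = 4.12013
SE(ȳ_st) = √4.12013 = 2.02981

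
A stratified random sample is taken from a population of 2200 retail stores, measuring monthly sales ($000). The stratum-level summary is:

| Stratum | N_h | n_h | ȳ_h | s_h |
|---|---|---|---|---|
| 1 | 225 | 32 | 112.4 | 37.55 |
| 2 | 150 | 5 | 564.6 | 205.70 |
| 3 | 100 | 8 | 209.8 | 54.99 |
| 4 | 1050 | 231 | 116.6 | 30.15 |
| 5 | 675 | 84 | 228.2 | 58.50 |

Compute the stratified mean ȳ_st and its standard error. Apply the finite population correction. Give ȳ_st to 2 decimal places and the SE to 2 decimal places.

ȳ_st = Σ W_h ȳ_h = (225·112.4 + 150·564.6 + 100·209.8 + 1050·116.6 + 675·228.2)/2200 = 185.19318
V̂(ȳ_st) = Σ W_h² (1 − n_h/N_h) s_h²/n_h, with W_h = N_h/N and N = 2200:
  stratum 1: (225/2200)²·(1 − 32/225)·37.55²/32 = 0.395334
  stratum 2: (150/2200)²·(1 − 5/150)·205.70²/5 = 38.0288
  stratum 3: (100/2200)²·(1 − 8/100)·54.99²/8 = 0.718489
  stratum 4: (1050/2200)²·(1 − 231/1050)·30.15²/231 = 0.699182
  stratum 5: (675/2200)²·(1 − 84/675)·58.50²/84 = 3.35798
V̂(ȳ_st) = 43.1998
SE(ȳ_st) = √43.1998 = 6.57265

ȳ_st ≈ 185.19, SE ≈ 6.57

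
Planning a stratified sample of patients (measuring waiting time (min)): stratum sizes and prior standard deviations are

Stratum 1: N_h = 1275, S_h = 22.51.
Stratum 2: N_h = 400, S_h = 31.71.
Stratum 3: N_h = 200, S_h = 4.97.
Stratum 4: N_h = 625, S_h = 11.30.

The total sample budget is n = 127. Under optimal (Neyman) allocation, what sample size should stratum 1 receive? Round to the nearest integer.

74

Neyman allocation: n_h = n · N_h S_h / Σ N_i S_i, with n = 127.
  stratum 1: N_h·S_h = 1275·22.51 = 28700.25
  stratum 2: N_h·S_h = 400·31.71 = 12684.00
  stratum 3: N_h·S_h = 200·4.97 = 994.00
  stratum 4: N_h·S_h = 625·11.30 = 7062.50
Σ N_h S_h = 49440.75
n for stratum 1 = 127·28700.25/49440.75 = 73.723 → 74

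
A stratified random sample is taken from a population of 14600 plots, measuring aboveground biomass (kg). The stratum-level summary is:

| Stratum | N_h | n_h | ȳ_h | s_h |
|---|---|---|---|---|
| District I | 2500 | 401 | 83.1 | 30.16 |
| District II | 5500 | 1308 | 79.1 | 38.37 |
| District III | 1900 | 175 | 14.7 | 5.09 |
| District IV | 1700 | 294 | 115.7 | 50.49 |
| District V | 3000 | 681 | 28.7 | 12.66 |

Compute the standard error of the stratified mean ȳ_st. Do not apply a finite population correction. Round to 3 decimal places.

SE(ȳ_st) ≈ 0.597

V̂(ȳ_st) = Σ W_h² s_h²/n_h, with W_h = N_h/N and N = 14600:
  stratum District I: (2500/14600)²·30.16²/401 = 0.0665109
  stratum District II: (5500/14600)²·38.37²/1308 = 0.159733
  stratum District III: (1900/14600)²·5.09²/175 = 0.00250726
  stratum District IV: (1700/14600)²·50.49²/294 = 0.117559
  stratum District V: (3000/14600)²·12.66²/681 = 0.00993704
V̂(ȳ_st) = 0.356247
SE(ȳ_st) = √0.356247 = 0.596865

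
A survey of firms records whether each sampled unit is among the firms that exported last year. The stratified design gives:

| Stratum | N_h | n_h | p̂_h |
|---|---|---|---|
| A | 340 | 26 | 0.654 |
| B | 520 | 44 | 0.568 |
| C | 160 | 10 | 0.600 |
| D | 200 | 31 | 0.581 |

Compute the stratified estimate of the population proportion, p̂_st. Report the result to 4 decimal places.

p̂_st ≈ 0.5983

N = 1220; stratum weights W_h = N_h/N.
p̂_st = Σ W_h p̂_h = (340·0.654 + 520·0.568 + 160·0.600 + 200·0.581)/1220 = 0.59830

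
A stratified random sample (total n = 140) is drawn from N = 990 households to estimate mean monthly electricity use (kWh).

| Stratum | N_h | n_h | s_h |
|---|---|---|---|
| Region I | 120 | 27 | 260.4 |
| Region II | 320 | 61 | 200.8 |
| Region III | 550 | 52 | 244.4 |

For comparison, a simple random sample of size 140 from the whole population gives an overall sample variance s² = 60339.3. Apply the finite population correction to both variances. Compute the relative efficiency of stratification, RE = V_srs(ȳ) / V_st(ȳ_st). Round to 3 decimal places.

RE ≈ 0.913

V̂(ȳ_st) = Σ W_h² (1 − n_h/N_h) s_h²/n_h, with W_h = N_h/N and N = 990:
  stratum Region I: (120/990)²·(1 − 27/120)·260.4²/27 = 28.5964
  stratum Region II: (320/990)²·(1 − 61/320)·200.8²/61 = 55.8955
  stratum Region III: (550/990)²·(1 − 52/550)·244.4²/52 = 321.012
V_st = 405.504
V_srs = (1 − 140/990)·60339.3/140 = 370.046
Relative efficiency = V_srs / V_st = 370.046/405.504 = 0.9126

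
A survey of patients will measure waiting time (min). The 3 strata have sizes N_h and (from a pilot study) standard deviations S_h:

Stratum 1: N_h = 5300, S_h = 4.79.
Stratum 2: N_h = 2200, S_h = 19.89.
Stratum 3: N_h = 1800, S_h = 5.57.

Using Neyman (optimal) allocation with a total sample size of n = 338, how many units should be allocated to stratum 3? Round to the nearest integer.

Neyman allocation: n_h = n · N_h S_h / Σ N_i S_i, with n = 338.
  stratum 1: N_h·S_h = 5300·4.79 = 25387.00
  stratum 2: N_h·S_h = 2200·19.89 = 43758.00
  stratum 3: N_h·S_h = 1800·5.57 = 10026.00
Σ N_h S_h = 79171.00
n for stratum 3 = 338·10026.00/79171.00 = 42.803 → 43

43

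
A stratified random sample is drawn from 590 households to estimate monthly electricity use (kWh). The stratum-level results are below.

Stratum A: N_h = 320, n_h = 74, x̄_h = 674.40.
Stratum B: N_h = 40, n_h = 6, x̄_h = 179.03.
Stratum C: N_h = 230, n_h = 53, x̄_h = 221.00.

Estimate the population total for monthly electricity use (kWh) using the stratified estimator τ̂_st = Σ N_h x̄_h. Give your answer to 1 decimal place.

τ̂_st ≈ 273799.2

τ̂_st = Σ N_h x̄_h = 320·674.40 + 40·179.03 + 230·221.00 = 273799.2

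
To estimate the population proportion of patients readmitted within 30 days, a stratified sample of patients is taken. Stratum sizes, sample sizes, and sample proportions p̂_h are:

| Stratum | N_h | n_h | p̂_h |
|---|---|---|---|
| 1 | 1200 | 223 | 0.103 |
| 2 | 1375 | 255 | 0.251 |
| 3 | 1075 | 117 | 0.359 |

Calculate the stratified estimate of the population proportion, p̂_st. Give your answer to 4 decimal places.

N = 3650; stratum weights W_h = N_h/N.
p̂_st = Σ W_h p̂_h = (1200·0.103 + 1375·0.251 + 1075·0.359)/3650 = 0.23415

p̂_st ≈ 0.2342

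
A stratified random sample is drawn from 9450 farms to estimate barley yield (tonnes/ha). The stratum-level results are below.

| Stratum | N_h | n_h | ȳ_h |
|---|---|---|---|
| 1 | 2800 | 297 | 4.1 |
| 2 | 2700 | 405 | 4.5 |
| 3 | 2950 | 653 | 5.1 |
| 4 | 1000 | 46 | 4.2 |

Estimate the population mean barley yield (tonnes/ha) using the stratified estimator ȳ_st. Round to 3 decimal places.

N = Σ N_h = 9450. Stratum weights W_h = N_h/N.
ȳ_st = (2800·4.1 + 2700·4.5 + 2950·5.1 + 1000·4.2) / 9450 = 4.53704

ȳ_st ≈ 4.537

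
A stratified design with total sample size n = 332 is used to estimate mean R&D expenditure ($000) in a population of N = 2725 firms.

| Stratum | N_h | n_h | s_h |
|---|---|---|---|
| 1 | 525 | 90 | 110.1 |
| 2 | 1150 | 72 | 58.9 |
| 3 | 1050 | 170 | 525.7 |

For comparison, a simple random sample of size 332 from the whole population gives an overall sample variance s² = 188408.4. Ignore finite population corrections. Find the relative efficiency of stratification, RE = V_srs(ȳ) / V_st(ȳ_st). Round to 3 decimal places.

V̂(ȳ_st) = Σ W_h² s_h²/n_h, with W_h = N_h/N and N = 2725:
  stratum 1: (525/2725)²·110.1²/90 = 4.9994
  stratum 2: (1150/2725)²·58.9²/72 = 8.58145
  stratum 3: (1050/2725)²·525.7²/170 = 241.364
V_st = 254.945
V_srs = s²/n = 188408.4/332 = 567.495
Relative efficiency = V_srs / V_st = 567.495/254.945 = 2.2260

RE ≈ 2.226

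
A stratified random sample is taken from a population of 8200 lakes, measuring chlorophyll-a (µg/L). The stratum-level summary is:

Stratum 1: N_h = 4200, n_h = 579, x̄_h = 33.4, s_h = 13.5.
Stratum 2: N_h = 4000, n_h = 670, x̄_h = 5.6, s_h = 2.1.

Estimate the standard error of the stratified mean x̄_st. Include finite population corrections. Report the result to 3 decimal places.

V̂(x̄_st) = Σ W_h² (1 − n_h/N_h) s_h²/n_h, with W_h = N_h/N and N = 8200:
  stratum 1: (4200/8200)²·(1 − 579/4200)·13.5²/579 = 0.0711933
  stratum 2: (4000/8200)²·(1 − 670/4000)·2.1²/670 = 0.00130389
V̂(x̄_st) = 0.0724972
SE(x̄_st) = √0.0724972 = 0.269253

SE(x̄_st) ≈ 0.269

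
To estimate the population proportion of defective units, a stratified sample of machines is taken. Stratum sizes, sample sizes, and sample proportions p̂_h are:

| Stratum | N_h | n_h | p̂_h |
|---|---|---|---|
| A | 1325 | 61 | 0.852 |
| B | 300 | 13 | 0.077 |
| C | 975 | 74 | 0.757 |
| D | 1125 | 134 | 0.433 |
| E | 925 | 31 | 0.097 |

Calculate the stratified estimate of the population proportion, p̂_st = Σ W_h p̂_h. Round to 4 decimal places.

N = 4650; stratum weights W_h = N_h/N.
p̂_st = Σ W_h p̂_h = (1325·0.852 + 300·0.077 + 975·0.757 + 1125·0.433 + 925·0.097)/4650 = 0.53052

p̂_st ≈ 0.5305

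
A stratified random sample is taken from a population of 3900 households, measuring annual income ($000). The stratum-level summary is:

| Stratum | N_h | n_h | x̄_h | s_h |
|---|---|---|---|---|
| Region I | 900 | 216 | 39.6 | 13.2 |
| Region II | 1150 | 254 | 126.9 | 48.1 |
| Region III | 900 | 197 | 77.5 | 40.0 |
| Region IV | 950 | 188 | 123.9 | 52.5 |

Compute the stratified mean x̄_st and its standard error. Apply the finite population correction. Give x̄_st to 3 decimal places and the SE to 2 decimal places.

x̄_st = Σ W_h x̄_h = (900·39.6 + 1150·126.9 + 900·77.5 + 950·123.9)/3900 = 94.62308
V̂(x̄_st) = Σ W_h² (1 − n_h/N_h) s_h²/n_h, with W_h = N_h/N and N = 3900:
  stratum Region I: (900/3900)²·(1 − 216/900)·13.2²/216 = 0.0326485
  stratum Region II: (1150/3900)²·(1 − 254/1150)·48.1²/254 = 0.617068
  stratum Region III: (900/3900)²·(1 − 197/900)·40.0²/197 = 0.337849
  stratum Region IV: (950/3900)²·(1 − 188/950)·52.5²/188 = 0.697767
V̂(x̄_st) = 1.68533
SE(x̄_st) = √1.68533 = 1.2982

x̄_st ≈ 94.623, SE ≈ 1.30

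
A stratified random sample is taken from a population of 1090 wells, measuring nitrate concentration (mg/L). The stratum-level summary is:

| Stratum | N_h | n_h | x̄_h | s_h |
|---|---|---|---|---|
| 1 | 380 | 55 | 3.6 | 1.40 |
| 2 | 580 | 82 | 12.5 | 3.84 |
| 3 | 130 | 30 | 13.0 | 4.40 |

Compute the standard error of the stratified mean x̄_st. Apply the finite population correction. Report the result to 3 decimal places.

SE(x̄_st) ≈ 0.233

V̂(x̄_st) = Σ W_h² (1 − n_h/N_h) s_h²/n_h, with W_h = N_h/N and N = 1090:
  stratum 1: (380/1090)²·(1 − 55/380)·1.40²/55 = 0.00370431
  stratum 2: (580/1090)²·(1 − 82/580)·3.84²/82 = 0.0437173
  stratum 3: (130/1090)²·(1 − 30/130)·4.40²/30 = 0.00706113
V̂(x̄_st) = 0.0544827
SE(x̄_st) = √0.0544827 = 0.233415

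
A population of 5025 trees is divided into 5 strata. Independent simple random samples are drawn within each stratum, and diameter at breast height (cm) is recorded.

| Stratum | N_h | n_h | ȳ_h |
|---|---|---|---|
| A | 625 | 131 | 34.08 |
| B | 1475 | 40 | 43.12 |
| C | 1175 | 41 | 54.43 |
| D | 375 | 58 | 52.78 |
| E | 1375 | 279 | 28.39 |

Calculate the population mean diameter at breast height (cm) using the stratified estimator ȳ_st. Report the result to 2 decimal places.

N = Σ N_h = 5025. Stratum weights W_h = N_h/N.
ȳ_st = (625·34.08 + 1475·43.12 + 1175·54.43 + 375·52.78 + 1375·28.39) / 5025 = 41.3305

ȳ_st ≈ 41.33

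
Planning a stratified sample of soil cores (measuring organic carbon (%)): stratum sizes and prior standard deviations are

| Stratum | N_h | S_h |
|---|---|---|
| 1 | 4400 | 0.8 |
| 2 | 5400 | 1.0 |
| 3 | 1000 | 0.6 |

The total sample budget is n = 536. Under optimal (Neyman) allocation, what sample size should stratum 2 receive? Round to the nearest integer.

Neyman allocation: n_h = n · N_h S_h / Σ N_i S_i, with n = 536.
  stratum 1: N_h·S_h = 4400·0.8 = 3520.00
  stratum 2: N_h·S_h = 5400·1.0 = 5400.00
  stratum 3: N_h·S_h = 1000·0.6 = 600.00
Σ N_h S_h = 9520.00
n for stratum 2 = 536·5400.00/9520.00 = 304.034 → 304

304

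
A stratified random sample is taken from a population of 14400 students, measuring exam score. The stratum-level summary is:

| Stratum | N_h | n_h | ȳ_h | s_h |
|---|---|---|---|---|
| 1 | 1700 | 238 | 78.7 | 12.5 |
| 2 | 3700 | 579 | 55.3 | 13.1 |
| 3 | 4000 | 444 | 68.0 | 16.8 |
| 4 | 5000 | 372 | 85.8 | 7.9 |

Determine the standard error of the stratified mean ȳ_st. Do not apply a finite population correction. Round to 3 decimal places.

SE(ȳ_st) ≈ 0.313

V̂(ȳ_st) = Σ W_h² s_h²/n_h, with W_h = N_h/N and N = 14400:
  stratum 1: (1700/14400)²·12.5²/238 = 0.00914989
  stratum 2: (3700/14400)²·13.1²/579 = 0.0195678
  stratum 3: (4000/14400)²·16.8²/444 = 0.049049
  stratum 4: (5000/14400)²·7.9²/372 = 0.0202268
V̂(ȳ_st) = 0.0979935
SE(ȳ_st) = √0.0979935 = 0.313039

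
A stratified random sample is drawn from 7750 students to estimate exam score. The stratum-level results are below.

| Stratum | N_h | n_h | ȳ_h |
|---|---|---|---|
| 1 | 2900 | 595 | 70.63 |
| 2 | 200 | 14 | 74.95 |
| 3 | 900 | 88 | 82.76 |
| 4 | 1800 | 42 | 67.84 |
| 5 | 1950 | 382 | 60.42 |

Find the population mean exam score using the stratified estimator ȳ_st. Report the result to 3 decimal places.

N = Σ N_h = 7750. Stratum weights W_h = N_h/N.
ȳ_st = (2900·70.63 + 200·74.95 + 900·82.76 + 1800·67.84 + 1950·60.42) / 7750 = 68.93316

ȳ_st ≈ 68.933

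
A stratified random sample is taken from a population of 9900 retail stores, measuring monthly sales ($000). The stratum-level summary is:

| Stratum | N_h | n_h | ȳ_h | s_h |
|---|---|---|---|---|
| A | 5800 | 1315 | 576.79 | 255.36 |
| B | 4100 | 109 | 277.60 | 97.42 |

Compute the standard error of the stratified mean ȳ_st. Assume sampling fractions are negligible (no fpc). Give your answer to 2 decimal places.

SE(ȳ_st) ≈ 5.65

V̂(ȳ_st) = Σ W_h² s_h²/n_h, with W_h = N_h/N and N = 9900:
  stratum A: (5800/9900)²·255.36²/1315 = 17.0202
  stratum B: (4100/9900)²·97.42²/109 = 14.9337
V̂(ȳ_st) = 31.9539
SE(ȳ_st) = √31.9539 = 5.65278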